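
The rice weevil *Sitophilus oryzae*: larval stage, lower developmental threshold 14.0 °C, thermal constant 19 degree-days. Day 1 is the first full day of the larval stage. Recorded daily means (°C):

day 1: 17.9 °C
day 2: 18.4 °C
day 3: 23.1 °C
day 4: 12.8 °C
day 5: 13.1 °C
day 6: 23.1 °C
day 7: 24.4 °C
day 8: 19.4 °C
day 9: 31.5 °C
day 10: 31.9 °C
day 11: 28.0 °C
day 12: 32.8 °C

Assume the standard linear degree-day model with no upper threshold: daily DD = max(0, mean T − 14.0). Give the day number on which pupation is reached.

Daily DD above 14.0 °C: 3.9, 4.4, 9.1, 0.0, 0.0, 9.1, 10.4, 5.4, 17.5, 17.9, 14.0, 18.8.
Cumulative: 3.9, 8.3, 17.4, 17.4, 17.4, 26.5, 36.9, 42.3, 59.8, 77.7, 91.7, 110.5.
The total first reaches 19 DD on day 6.

day 6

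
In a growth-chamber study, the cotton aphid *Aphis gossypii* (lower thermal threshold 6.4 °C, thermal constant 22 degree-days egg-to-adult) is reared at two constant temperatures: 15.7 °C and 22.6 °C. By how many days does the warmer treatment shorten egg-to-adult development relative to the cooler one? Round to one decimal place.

1.0 days

At 15.7 °C: 22 / (15.7 − 6.4) = 22 / 9.3 = 2.366 d.
At 22.6 °C: 22 / (22.6 − 6.4) = 22 / 16.2 = 1.358 d.
Difference = |2.366 − 1.358| = 1.008 ≈ 1.0 days.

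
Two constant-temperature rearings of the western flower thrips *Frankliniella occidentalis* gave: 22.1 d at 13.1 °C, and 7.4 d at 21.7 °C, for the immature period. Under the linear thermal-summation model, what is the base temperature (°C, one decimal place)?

Linear rate model ⇒ the product D·(T − T_b) is constant across temperatures.
22.1·(13.1 − T_b) = 7.4·(21.7 − T_b)
T_b = (22.1·13.1 − 7.4·21.7) / (22.1 − 7.4) = 128.93 / 14.7 = 8.771 °C ≈ 8.8 °C.

8.8 °C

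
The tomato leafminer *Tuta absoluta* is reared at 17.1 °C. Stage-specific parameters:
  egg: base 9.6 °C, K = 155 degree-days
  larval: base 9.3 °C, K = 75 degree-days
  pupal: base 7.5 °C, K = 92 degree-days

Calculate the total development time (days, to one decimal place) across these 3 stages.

egg: 155 / (17.1 − 9.6) = 155 / 7.5 = 20.667 d.
larval: 75 / (17.1 − 9.3) = 75 / 7.8 = 9.615 d.
pupal: 92 / (17.1 − 7.5) = 92 / 9.6 = 9.583 d.
Sum = 39.865 ≈ 39.9 days.

39.9 days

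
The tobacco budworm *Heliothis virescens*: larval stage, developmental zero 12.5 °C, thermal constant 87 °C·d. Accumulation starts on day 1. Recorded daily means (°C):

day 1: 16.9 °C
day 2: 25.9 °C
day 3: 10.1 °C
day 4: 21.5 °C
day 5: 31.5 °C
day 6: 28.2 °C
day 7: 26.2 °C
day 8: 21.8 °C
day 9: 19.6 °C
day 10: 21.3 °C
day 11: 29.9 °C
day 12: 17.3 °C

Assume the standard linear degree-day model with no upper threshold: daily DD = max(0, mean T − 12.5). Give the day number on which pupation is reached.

Daily DD above 12.5 °C: 4.4, 13.4, 0.0, 9.0, 19.0, 15.7, 13.7, 9.3, 7.1, 8.8, 17.4, 4.8.
Cumulative: 4.4, 17.8, 17.8, 26.8, 45.8, 61.5, 75.2, 84.5, 91.6, 100.4, 117.8, 122.6.
The total first reaches 87 DD on day 9.

day 9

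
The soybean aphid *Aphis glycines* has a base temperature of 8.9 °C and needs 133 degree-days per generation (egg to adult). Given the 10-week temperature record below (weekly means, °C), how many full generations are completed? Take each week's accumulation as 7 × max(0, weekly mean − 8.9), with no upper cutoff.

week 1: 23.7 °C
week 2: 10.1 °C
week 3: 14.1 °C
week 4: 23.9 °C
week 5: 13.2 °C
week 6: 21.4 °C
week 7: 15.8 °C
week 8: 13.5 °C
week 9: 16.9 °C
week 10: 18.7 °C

4 generations

Weekly DD (7 × max(0, T̄ − 8.9)): 103.6, 8.4, 36.4, 105.0, 30.1, 87.5, 48.3, 32.2, 56.0, 68.6.
Season total = 576.1 DD.
Complete generations = ⌊576.1 / 133⌋ = 4.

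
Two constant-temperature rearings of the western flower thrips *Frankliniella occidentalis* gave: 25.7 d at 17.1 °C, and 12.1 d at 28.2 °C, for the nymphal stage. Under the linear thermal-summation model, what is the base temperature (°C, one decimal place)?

7.2 °C

Under the model K = D·(T − T_b), so D₁·(T₁ − T_b) = D₂·(T₂ − T_b).
25.7·(17.1 − T_b) = 12.1·(28.2 − T_b)
T_b = (25.7·17.1 − 12.1·28.2) / (25.7 − 12.1) = 98.25 / 13.6 = 7.224 °C ≈ 7.2 °C.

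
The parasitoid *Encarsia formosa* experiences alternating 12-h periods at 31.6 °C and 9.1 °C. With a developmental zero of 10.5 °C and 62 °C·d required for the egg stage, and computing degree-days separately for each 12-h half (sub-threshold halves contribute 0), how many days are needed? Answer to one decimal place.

Day half: max(0, 31.6 − 10.5) × 0.5 = 21.1 × 0.5 = 10.55 DD.
Night half: max(0, 9.1 − 10.5) × 0.5 = 0.0 × 0.5 = 0.00 DD.
Per 24 h: 10.55 DD/day.
Duration = 62 / 10.55 = 5.877 ≈ 5.9 days.

5.9 days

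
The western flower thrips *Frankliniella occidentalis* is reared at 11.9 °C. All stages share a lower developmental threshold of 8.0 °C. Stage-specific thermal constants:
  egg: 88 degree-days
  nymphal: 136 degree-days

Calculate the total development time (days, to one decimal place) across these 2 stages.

57.4 days

Daily accumulation at 11.9 °C = 11.9 − 8.0 = 3.9 DD/day.
Total K = 88 + 136 = 224 DD.
Total duration = 224 / 3.9 = 57.436 ≈ 57.4 days.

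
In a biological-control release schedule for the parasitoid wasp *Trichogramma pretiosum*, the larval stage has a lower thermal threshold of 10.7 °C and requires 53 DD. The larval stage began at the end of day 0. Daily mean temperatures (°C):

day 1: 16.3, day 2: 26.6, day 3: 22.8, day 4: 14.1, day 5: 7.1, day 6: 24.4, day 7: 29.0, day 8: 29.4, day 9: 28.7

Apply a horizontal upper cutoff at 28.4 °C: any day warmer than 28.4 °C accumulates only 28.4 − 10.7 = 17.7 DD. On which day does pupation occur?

day 7

Daily DD above 10.7 °C (capped at 17.7): 5.6, 15.9, 12.1, 3.4, 0.0, 13.7, 17.7, 17.7, 17.7.
Cumulative: 5.6, 21.5, 33.6, 37.0, 37.0, 50.7, 68.4, 86.1, 103.8.
The total first reaches 53 DD on day 7.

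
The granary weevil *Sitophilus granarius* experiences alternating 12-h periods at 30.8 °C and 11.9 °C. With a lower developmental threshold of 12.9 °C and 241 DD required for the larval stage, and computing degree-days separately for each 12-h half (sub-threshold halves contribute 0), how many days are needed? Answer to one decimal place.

26.9 days

Day half: max(0, 30.8 − 12.9) × 0.5 = 17.9 × 0.5 = 8.95 DD.
Night half: max(0, 11.9 − 12.9) × 0.5 = 0.0 × 0.5 = 0.00 DD.
Per 24 h: 8.95 DD/day.
Duration = 241 / 8.95 = 26.927 ≈ 26.9 days.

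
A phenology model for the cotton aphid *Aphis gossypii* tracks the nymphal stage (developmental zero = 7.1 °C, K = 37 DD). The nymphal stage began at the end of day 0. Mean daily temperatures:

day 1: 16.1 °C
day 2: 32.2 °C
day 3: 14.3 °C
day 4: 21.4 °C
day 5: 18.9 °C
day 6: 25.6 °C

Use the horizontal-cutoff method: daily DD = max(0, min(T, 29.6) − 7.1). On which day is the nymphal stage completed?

Daily DD above 7.1 °C (capped at 22.5): 9.0, 22.5, 7.2, 14.3, 11.8, 18.5.
Cumulative: 9.0, 31.5, 38.7, 53.0, 64.8, 83.3.
The total first reaches 37 DD on day 3.

day 3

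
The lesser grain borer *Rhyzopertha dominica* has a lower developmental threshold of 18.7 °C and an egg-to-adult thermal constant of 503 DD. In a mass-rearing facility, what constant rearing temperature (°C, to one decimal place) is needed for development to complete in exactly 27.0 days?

37.3 °C

Required daily accumulation = 503 / 27.0 = 18.630 DD/day.
T = T_base + 18.630 = 18.7 + 18.630 = 37.330 ≈ 37.3 °C.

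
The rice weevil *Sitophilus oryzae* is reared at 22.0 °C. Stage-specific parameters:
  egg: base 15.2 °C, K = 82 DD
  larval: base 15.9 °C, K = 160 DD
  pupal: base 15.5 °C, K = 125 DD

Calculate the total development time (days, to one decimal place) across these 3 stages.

egg: 82 / (22.0 − 15.2) = 82 / 6.8 = 12.059 d.
larval: 160 / (22.0 − 15.9) = 160 / 6.1 = 26.230 d.
pupal: 125 / (22.0 − 15.5) = 125 / 6.5 = 19.231 d.
Sum = 57.519 ≈ 57.5 days.

57.5 days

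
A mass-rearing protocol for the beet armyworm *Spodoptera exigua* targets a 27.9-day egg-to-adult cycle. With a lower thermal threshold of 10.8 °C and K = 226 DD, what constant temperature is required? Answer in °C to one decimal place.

Required daily accumulation = 226 / 27.9 = 8.100 DD/day.
T = T_base + 8.100 = 10.8 + 8.100 = 18.900 ≈ 18.9 °C.

18.9 °C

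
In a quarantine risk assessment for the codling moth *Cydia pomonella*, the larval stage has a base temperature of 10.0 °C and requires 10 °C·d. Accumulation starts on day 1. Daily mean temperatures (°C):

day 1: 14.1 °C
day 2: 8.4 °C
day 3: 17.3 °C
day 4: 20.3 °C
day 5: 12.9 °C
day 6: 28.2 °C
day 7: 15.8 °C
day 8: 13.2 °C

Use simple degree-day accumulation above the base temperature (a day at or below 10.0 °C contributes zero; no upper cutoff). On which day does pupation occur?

day 3

Daily DD above 10.0 °C: 4.1, 0.0, 7.3, 10.3, 2.9, 18.2, 5.8, 3.2.
Cumulative: 4.1, 4.1, 11.4, 21.7, 24.6, 42.8, 48.6, 51.8.
The total first reaches 10 DD on day 3.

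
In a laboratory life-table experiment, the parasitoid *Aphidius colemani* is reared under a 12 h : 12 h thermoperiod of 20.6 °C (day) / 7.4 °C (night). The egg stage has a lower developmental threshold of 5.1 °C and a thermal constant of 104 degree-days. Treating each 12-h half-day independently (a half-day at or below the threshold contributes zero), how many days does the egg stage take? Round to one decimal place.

11.7 days

Day half: max(0, 20.6 − 5.1) × 0.5 = 15.5 × 0.5 = 7.75 DD.
Night half: max(0, 7.4 − 5.1) × 0.5 = 2.3 × 0.5 = 1.15 DD.
Per 24 h: 8.90 DD/day.
Duration = 104 / 8.90 = 11.685 ≈ 11.7 days.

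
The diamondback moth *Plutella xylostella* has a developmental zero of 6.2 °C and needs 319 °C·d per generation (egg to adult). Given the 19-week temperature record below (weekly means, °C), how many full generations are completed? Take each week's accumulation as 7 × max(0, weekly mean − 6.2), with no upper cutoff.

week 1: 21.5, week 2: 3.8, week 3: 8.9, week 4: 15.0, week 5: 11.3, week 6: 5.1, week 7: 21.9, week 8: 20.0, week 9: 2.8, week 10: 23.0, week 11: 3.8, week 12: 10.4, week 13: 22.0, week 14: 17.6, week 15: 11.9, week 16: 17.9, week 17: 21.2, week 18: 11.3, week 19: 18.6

Weekly DD (7 × max(0, T̄ − 6.2)): 107.1, 0.0, 18.9, 61.6, 35.7, 0.0, 109.9, 96.6, 0.0, 117.6, 0.0, 29.4, 110.6, 79.8, 39.9, 81.9, 105.0, 35.7, 86.8.
Season total = 1116.5 DD.
Complete generations = ⌊1116.5 / 319⌋ = 3.

3 generations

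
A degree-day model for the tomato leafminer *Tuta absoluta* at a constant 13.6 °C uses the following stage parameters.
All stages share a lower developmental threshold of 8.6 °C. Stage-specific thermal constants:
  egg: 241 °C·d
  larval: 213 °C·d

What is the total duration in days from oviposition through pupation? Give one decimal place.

90.8 days

Daily accumulation at 13.6 °C = 13.6 − 8.6 = 5.0 DD/day.
Total K = 241 + 213 = 454 DD.
Total duration = 454 / 5.0 = 90.800 ≈ 90.8 days.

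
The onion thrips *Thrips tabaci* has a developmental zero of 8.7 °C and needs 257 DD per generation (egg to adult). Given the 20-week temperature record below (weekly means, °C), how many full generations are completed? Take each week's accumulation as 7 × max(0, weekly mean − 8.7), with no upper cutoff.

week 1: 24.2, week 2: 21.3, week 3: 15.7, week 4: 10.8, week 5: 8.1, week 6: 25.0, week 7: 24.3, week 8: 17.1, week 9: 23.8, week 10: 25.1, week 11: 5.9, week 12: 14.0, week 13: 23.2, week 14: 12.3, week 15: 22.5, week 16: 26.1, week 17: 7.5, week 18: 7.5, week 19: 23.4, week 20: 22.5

Weekly DD (7 × max(0, T̄ − 8.7)): 108.5, 88.2, 49.0, 14.7, 0.0, 114.1, 109.2, 58.8, 105.7, 114.8, 0.0, 37.1, 101.5, 25.2, 96.6, 121.8, 0.0, 0.0, 102.9, 96.6.
Season total = 1344.7 DD.
Complete generations = ⌊1344.7 / 257⌋ = 5.

5 generations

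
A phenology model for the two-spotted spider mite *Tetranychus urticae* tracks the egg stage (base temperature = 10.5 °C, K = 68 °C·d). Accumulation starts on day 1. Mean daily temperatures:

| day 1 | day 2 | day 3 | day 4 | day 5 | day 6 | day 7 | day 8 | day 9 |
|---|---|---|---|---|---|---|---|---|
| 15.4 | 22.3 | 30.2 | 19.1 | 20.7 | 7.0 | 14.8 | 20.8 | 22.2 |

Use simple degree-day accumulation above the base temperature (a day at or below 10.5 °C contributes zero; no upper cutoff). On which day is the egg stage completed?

day 8

Daily DD above 10.5 °C: 4.9, 11.8, 19.7, 8.6, 10.2, 0.0, 4.3, 10.3, 11.7.
Cumulative: 4.9, 16.7, 36.4, 45.0, 55.2, 55.2, 59.5, 69.8, 81.5.
The total first reaches 68 DD on day 8.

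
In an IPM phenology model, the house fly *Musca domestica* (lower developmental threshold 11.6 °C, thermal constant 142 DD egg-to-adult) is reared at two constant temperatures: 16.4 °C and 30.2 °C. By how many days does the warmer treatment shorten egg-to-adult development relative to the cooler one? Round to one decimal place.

21.9 days

At 16.4 °C: 142 / (16.4 − 11.6) = 142 / 4.8 = 29.583 d.
At 30.2 °C: 142 / (30.2 − 11.6) = 142 / 18.6 = 7.634 d.
Difference = |29.583 − 7.634| = 21.949 ≈ 21.9 days.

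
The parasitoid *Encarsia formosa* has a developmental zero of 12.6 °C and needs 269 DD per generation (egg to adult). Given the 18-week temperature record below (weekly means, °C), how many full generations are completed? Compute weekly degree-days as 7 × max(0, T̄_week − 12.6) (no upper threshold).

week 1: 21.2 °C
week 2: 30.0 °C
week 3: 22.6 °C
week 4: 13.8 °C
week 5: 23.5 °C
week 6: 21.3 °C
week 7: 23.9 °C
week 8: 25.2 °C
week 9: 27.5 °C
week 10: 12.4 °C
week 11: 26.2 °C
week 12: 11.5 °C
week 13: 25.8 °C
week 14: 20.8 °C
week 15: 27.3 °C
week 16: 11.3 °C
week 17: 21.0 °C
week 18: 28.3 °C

Weekly DD (7 × max(0, T̄ − 12.6)): 60.2, 121.8, 70.0, 8.4, 76.3, 60.9, 79.1, 88.2, 104.3, 0.0, 95.2, 0.0, 92.4, 57.4, 102.9, 0.0, 58.8, 109.9.
Season total = 1185.8 DD.
Complete generations = ⌊1185.8 / 269⌋ = 4.

4 generations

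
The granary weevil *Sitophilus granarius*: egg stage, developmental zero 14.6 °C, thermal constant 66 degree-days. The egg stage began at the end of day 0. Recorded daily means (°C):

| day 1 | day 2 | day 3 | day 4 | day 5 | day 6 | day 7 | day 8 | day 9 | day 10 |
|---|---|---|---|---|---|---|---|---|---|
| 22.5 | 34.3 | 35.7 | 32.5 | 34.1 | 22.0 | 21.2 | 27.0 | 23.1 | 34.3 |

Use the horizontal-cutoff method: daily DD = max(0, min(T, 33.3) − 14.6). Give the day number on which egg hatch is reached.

Daily DD above 14.6 °C (capped at 18.7): 7.9, 18.7, 18.7, 17.9, 18.7, 7.4, 6.6, 12.4, 8.5, 18.7.
Cumulative: 7.9, 26.6, 45.3, 63.2, 81.9, 89.3, 95.9, 108.3, 116.8, 135.5.
The total first reaches 66 DD on day 5.

day 5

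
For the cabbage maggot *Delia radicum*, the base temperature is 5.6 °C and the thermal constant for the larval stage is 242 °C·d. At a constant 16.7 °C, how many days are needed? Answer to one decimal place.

Daily accumulation = 16.7 − 5.6 = 11.1 DD/day.
Duration = 242 / 11.1 = 21.802 ≈ 21.8 days.

21.8 days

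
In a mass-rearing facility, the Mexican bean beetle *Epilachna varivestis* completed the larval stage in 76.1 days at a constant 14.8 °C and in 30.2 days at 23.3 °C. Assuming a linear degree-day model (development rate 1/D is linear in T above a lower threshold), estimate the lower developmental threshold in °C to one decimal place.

9.2 °C

Under the model K = D·(T − T_b), so D₁·(T₁ − T_b) = D₂·(T₂ − T_b).
76.1·(14.8 − T_b) = 30.2·(23.3 − T_b)
T_b = (76.1·14.8 − 30.2·23.3) / (76.1 − 30.2) = 422.62 / 45.9 = 9.207 °C ≈ 9.2 °C.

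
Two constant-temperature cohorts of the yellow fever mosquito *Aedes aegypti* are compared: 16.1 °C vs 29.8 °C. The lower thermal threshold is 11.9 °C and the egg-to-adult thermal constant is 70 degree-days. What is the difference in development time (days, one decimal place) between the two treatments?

At 16.1 °C: 70 / (16.1 − 11.9) = 70 / 4.2 = 16.667 d.
At 29.8 °C: 70 / (29.8 − 11.9) = 70 / 17.9 = 3.911 d.
Difference = |16.667 − 3.911| = 12.756 ≈ 12.8 days.

12.8 days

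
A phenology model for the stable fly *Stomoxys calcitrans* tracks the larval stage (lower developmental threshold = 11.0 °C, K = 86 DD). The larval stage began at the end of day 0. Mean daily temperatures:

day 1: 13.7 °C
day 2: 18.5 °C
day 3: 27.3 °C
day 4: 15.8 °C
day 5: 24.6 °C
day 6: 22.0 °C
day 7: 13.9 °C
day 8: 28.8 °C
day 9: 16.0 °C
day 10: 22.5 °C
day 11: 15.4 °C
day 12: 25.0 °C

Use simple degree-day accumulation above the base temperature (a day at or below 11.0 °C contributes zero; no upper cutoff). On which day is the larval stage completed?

Daily DD above 11.0 °C: 2.7, 7.5, 16.3, 4.8, 13.6, 11.0, 2.9, 17.8, 5.0, 11.5, 4.4, 14.0.
Cumulative: 2.7, 10.2, 26.5, 31.3, 44.9, 55.9, 58.8, 76.6, 81.6, 93.1, 97.5, 111.5.
The total first reaches 86 DD on day 10.

day 10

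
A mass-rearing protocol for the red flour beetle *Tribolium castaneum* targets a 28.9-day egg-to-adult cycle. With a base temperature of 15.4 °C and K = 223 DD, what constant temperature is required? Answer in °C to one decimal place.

Required daily accumulation = 223 / 28.9 = 7.716 DD/day.
T = T_base + 7.716 = 15.4 + 7.716 = 23.116 ≈ 23.1 °C.

23.1 °C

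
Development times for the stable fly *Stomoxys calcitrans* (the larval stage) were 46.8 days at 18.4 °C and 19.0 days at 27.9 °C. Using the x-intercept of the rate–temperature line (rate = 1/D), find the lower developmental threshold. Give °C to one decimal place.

11.9 °C

Equal thermal constants: D₁(T₁ − T_b) = D₂(T₂ − T_b).
46.8·(18.4 − T_b) = 19.0·(27.9 − T_b)
T_b = (46.8·18.4 − 19.0·27.9) / (46.8 − 19.0) = 331.02 / 27.8 = 11.907 °C ≈ 11.9 °C.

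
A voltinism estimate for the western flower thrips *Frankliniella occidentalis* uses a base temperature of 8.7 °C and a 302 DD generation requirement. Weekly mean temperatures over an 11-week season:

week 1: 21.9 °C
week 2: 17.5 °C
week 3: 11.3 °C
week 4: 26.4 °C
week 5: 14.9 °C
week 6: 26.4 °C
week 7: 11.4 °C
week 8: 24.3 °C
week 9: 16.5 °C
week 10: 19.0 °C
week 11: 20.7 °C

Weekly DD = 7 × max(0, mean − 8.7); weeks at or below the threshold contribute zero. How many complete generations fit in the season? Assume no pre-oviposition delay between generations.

2 generations

Weekly DD (7 × max(0, T̄ − 8.7)): 92.4, 61.6, 18.2, 123.9, 43.4, 123.9, 18.9, 109.2, 54.6, 72.1, 84.0.
Season total = 802.2 DD.
Complete generations = ⌊802.2 / 302⌋ = 2.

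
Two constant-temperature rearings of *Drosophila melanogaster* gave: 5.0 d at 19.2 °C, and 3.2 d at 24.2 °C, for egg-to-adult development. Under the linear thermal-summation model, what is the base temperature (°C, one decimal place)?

10.3 °C

Equal thermal constants: D₁(T₁ − T_b) = D₂(T₂ − T_b).
5.0·(19.2 − T_b) = 3.2·(24.2 − T_b)
T_b = (5.0·19.2 − 3.2·24.2) / (5.0 − 3.2) = 18.56 / 1.8 = 10.311 °C ≈ 10.3 °C.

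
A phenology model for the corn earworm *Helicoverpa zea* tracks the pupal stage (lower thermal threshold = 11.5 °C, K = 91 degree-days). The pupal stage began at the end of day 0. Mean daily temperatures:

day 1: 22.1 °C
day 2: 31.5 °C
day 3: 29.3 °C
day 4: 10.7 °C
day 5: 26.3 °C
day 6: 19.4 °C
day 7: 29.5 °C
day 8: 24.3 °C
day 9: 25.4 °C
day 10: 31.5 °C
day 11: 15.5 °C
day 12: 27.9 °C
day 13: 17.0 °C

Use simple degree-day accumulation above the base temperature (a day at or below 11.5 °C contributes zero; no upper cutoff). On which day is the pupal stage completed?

Daily DD above 11.5 °C: 10.6, 20.0, 17.8, 0.0, 14.8, 7.9, 18.0, 12.8, 13.9, 20.0, 4.0, 16.4, 5.5.
Cumulative: 10.6, 30.6, 48.4, 48.4, 63.2, 71.1, 89.1, 101.9, 115.8, 135.8, 139.8, 156.2, 161.7.
The total first reaches 91 DD on day 8.

day 8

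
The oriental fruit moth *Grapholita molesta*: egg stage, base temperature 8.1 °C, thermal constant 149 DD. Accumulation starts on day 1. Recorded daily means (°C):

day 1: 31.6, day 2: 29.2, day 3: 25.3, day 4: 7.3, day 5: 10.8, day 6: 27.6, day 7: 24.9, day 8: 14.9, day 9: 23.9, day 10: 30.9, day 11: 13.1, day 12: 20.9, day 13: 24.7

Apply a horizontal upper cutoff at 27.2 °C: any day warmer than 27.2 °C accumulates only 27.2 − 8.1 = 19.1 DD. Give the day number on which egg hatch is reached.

day 12

Daily DD above 8.1 °C (capped at 19.1): 19.1, 19.1, 17.2, 0.0, 2.7, 19.1, 16.8, 6.8, 15.8, 19.1, 5.0, 12.8, 16.6.
Cumulative: 19.1, 38.2, 55.4, 55.4, 58.1, 77.2, 94.0, 100.8, 116.6, 135.7, 140.7, 153.5, 170.1.
The total first reaches 149 DD on day 12.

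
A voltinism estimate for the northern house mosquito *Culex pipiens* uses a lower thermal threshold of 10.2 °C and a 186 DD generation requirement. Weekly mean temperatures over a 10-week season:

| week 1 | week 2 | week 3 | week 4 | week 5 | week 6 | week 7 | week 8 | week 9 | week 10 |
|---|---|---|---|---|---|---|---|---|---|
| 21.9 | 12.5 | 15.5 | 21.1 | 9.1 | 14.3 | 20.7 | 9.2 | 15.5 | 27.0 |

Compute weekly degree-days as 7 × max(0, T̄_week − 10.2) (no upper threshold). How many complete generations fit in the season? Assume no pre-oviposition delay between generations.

2 generations

Weekly DD (7 × max(0, T̄ − 10.2)): 81.9, 16.1, 37.1, 76.3, 0.0, 28.7, 73.5, 0.0, 37.1, 117.6.
Season total = 468.3 DD.
Complete generations = ⌊468.3 / 186⌋ = 2.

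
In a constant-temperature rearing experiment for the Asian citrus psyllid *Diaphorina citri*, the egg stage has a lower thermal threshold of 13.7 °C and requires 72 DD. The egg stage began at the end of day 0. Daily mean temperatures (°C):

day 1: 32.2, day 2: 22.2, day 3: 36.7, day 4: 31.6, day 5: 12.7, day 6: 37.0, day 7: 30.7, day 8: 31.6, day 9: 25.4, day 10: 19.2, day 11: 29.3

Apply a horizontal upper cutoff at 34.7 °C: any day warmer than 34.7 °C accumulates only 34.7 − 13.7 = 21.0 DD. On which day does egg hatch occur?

day 6

Daily DD above 13.7 °C (capped at 21.0): 18.5, 8.5, 21.0, 17.9, 0.0, 21.0, 17.0, 17.9, 11.7, 5.5, 15.6.
Cumulative: 18.5, 27.0, 48.0, 65.9, 65.9, 86.9, 103.9, 121.8, 133.5, 139.0, 154.6.
The total first reaches 72 DD on day 6.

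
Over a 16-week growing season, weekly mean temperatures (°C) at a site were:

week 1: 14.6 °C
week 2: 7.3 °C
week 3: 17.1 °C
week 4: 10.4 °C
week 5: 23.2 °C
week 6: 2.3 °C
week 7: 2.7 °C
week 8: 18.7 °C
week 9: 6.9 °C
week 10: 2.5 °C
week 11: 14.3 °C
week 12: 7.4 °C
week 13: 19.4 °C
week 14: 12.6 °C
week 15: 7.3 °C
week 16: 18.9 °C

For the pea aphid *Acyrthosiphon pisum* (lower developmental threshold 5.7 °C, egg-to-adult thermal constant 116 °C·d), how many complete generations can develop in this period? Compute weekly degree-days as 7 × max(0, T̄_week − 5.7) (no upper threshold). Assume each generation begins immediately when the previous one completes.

Weekly DD (7 × max(0, T̄ − 5.7)): 62.3, 11.2, 79.8, 32.9, 122.5, 0.0, 0.0, 91.0, 8.4, 0.0, 60.2, 11.9, 95.9, 48.3, 11.2, 92.4.
Season total = 728.0 DD.
Complete generations = ⌊728.0 / 116⌋ = 6.

6 generations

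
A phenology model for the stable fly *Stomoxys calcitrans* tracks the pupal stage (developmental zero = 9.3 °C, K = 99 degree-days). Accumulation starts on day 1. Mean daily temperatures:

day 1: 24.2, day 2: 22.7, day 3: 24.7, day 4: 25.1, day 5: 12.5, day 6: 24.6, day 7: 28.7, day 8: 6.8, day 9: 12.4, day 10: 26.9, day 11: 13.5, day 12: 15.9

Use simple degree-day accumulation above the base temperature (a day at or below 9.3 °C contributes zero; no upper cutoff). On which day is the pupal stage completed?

day 9

Daily DD above 9.3 °C: 14.9, 13.4, 15.4, 15.8, 3.2, 15.3, 19.4, 0.0, 3.1, 17.6, 4.2, 6.6.
Cumulative: 14.9, 28.3, 43.7, 59.5, 62.7, 78.0, 97.4, 97.4, 100.5, 118.1, 122.3, 128.9.
The total first reaches 99 DD on day 9.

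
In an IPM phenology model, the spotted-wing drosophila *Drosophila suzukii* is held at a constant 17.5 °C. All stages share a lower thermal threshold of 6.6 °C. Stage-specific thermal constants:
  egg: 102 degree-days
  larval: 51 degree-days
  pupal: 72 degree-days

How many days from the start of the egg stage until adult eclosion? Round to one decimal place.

Daily accumulation at 17.5 °C = 17.5 − 6.6 = 10.9 DD/day.
Total K = 102 + 51 + 72 = 225 DD.
Total duration = 225 / 10.9 = 20.642 ≈ 20.6 days.

20.6 days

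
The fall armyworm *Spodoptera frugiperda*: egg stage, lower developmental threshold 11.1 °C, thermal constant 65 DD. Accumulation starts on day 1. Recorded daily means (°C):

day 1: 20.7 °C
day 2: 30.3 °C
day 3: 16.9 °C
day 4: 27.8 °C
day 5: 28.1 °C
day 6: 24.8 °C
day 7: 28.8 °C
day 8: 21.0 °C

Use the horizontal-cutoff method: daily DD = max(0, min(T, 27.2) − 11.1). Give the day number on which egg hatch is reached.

day 6

Daily DD above 11.1 °C (capped at 16.1): 9.6, 16.1, 5.8, 16.1, 16.1, 13.7, 16.1, 9.9.
Cumulative: 9.6, 25.7, 31.5, 47.6, 63.7, 77.4, 93.5, 103.4.
The total first reaches 65 DD on day 6.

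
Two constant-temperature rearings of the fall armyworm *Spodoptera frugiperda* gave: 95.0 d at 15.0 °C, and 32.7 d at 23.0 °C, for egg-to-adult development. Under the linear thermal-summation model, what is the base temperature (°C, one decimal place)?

Linear rate model ⇒ the product D·(T − T_b) is constant across temperatures.
95.0·(15.0 − T_b) = 32.7·(23.0 − T_b)
T_b = (95.0·15.0 − 32.7·23.0) / (95.0 − 32.7) = 672.90 / 62.3 = 10.801 °C ≈ 10.8 °C.

10.8 °C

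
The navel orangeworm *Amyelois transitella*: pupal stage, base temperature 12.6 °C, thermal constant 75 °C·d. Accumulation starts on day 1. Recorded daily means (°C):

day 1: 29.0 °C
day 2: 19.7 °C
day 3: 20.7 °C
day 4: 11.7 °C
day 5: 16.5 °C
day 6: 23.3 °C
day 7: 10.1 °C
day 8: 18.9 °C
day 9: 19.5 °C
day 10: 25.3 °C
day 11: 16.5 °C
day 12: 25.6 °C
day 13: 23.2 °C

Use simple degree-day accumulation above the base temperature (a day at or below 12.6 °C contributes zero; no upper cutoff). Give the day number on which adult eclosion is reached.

Daily DD above 12.6 °C: 16.4, 7.1, 8.1, 0.0, 3.9, 10.7, 0.0, 6.3, 6.9, 12.7, 3.9, 13.0, 10.6.
Cumulative: 16.4, 23.5, 31.6, 31.6, 35.5, 46.2, 46.2, 52.5, 59.4, 72.1, 76.0, 89.0, 99.6.
The total first reaches 75 DD on day 11.

day 11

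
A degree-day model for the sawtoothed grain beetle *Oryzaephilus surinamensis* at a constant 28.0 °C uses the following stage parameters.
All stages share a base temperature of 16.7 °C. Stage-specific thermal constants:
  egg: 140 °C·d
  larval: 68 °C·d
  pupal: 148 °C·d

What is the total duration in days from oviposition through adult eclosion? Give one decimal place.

Daily accumulation at 28.0 °C = 28.0 − 16.7 = 11.3 DD/day.
Total K = 140 + 68 + 148 = 356 DD.
Total duration = 356 / 11.3 = 31.504 ≈ 31.5 days.

31.5 days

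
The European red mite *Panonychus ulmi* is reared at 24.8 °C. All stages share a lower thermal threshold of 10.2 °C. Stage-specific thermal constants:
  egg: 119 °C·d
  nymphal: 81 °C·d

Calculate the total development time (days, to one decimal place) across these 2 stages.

Daily accumulation at 24.8 °C = 24.8 − 10.2 = 14.6 DD/day.
Total K = 119 + 81 = 200 DD.
Total duration = 200 / 14.6 = 13.699 ≈ 13.7 days.

13.7 days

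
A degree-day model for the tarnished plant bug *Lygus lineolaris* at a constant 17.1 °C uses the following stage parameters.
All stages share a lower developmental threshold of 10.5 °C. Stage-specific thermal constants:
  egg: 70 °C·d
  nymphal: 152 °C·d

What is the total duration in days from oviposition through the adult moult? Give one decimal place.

33.6 days

Daily accumulation at 17.1 °C = 17.1 − 10.5 = 6.6 DD/day.
Total K = 70 + 152 = 222 DD.
Total duration = 222 / 6.6 = 33.636 ≈ 33.6 days.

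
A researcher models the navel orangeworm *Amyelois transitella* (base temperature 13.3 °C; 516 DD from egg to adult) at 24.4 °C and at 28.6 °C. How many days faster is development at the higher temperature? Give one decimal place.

At 24.4 °C: 516 / (24.4 − 13.3) = 516 / 11.1 = 46.486 d.
At 28.6 °C: 516 / (28.6 − 13.3) = 516 / 15.3 = 33.725 d.
Difference = |46.486 − 33.725| = 12.761 ≈ 12.8 days.

12.8 days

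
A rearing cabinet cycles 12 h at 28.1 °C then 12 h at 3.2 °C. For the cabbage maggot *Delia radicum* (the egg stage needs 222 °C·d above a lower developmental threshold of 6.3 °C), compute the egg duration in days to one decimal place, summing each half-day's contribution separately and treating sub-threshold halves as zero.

20.4 days

Day half: max(0, 28.1 − 6.3) × 0.5 = 21.8 × 0.5 = 10.90 DD.
Night half: max(0, 3.2 − 6.3) × 0.5 = 0.0 × 0.5 = 0.00 DD.
Per 24 h: 10.90 DD/day.
Duration = 222 / 10.90 = 20.367 ≈ 20.4 days.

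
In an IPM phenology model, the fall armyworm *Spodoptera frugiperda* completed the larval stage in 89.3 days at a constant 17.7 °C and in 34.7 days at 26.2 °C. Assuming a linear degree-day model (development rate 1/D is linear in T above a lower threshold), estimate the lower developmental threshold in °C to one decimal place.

Under the model K = D·(T − T_b), so D₁·(T₁ − T_b) = D₂·(T₂ − T_b).
89.3·(17.7 − T_b) = 34.7·(26.2 − T_b)
T_b = (89.3·17.7 − 34.7·26.2) / (89.3 − 34.7) = 671.47 / 54.6 = 12.298 °C ≈ 12.3 °C.

12.3 °C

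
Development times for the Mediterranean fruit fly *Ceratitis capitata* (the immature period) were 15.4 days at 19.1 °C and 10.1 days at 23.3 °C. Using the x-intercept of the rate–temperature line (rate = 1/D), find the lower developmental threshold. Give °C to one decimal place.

Linear rate model ⇒ the product D·(T − T_b) is constant across temperatures.
15.4·(19.1 − T_b) = 10.1·(23.3 − T_b)
T_b = (15.4·19.1 − 10.1·23.3) / (15.4 − 10.1) = 58.81 / 5.3 = 11.096 °C ≈ 11.1 °C.

11.1 °C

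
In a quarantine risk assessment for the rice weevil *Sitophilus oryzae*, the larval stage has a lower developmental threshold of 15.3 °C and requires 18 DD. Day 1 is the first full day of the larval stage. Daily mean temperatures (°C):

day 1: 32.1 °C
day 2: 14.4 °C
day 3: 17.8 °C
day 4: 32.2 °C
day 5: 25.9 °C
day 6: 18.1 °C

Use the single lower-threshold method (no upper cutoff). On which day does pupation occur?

Daily DD above 15.3 °C: 16.8, 0.0, 2.5, 16.9, 10.6, 2.8.
Cumulative: 16.8, 16.8, 19.3, 36.2, 46.8, 49.6.
The total first reaches 18 DD on day 3.

day 3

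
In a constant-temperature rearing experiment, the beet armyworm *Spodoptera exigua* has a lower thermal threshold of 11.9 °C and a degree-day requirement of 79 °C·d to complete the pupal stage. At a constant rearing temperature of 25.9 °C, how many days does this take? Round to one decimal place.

5.6 days

Daily accumulation = 25.9 − 11.9 = 14.0 DD/day.
Duration = 79 / 14.0 = 5.643 ≈ 5.6 days.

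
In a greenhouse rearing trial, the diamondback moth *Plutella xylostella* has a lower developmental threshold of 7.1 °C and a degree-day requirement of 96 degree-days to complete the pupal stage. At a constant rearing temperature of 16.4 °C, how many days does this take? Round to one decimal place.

10.3 days

Daily accumulation = 16.4 − 7.1 = 9.3 DD/day.
Duration = 96 / 9.3 = 10.323 ≈ 10.3 days.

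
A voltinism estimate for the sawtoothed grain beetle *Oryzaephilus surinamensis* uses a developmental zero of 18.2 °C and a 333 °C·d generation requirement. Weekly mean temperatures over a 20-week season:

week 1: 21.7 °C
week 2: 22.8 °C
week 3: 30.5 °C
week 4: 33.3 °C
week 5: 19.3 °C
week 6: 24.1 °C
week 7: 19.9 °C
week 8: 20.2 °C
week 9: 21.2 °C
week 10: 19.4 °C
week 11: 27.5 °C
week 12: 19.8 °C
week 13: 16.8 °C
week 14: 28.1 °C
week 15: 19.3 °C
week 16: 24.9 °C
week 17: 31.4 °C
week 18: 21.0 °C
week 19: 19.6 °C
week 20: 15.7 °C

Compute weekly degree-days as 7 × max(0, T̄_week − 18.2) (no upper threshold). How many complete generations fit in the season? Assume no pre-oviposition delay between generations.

Weekly DD (7 × max(0, T̄ − 18.2)): 24.5, 32.2, 86.1, 105.7, 7.7, 41.3, 11.9, 14.0, 21.0, 8.4, 65.1, 11.2, 0.0, 69.3, 7.7, 46.9, 92.4, 19.6, 9.8, 0.0.
Season total = 674.8 DD.
Complete generations = ⌊674.8 / 333⌋ = 2.

2 generations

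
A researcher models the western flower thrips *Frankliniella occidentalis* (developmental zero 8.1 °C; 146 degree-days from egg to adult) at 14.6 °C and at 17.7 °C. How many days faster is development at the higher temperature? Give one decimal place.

At 14.6 °C: 146 / (14.6 − 8.1) = 146 / 6.5 = 22.462 d.
At 17.7 °C: 146 / (17.7 − 8.1) = 146 / 9.6 = 15.208 d.
Difference = |22.462 − 15.208| = 7.253 ≈ 7.3 days.

7.3 days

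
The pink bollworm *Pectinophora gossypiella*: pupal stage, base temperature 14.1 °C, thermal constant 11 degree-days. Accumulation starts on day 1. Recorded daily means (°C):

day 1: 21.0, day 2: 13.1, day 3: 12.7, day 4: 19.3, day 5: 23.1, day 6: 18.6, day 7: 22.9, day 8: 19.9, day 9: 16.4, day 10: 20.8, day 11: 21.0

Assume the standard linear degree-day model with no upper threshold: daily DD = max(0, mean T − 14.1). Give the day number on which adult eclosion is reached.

Daily DD above 14.1 °C: 6.9, 0.0, 0.0, 5.2, 9.0, 4.5, 8.8, 5.8, 2.3, 6.7, 6.9.
Cumulative: 6.9, 6.9, 6.9, 12.1, 21.1, 25.6, 34.4, 40.2, 42.5, 49.2, 56.1.
The total first reaches 11 DD on day 4.

day 4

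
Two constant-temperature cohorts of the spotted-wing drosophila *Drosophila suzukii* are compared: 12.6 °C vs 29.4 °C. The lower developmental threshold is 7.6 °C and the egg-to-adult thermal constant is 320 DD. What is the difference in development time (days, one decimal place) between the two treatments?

49.3 days

At 12.6 °C: 320 / (12.6 − 7.6) = 320 / 5.0 = 64.000 d.
At 29.4 °C: 320 / (29.4 − 7.6) = 320 / 21.8 = 14.679 d.
Difference = |64.000 − 14.679| = 49.321 ≈ 49.3 days.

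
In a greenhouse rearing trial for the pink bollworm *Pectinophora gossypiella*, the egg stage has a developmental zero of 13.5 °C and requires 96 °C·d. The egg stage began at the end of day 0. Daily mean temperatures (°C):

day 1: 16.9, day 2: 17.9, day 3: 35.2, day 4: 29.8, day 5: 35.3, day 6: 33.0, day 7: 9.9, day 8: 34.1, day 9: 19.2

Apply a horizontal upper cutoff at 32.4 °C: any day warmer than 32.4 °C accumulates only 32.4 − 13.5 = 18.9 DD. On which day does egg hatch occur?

day 8

Daily DD above 13.5 °C (capped at 18.9): 3.4, 4.4, 18.9, 16.3, 18.9, 18.9, 0.0, 18.9, 5.7.
Cumulative: 3.4, 7.8, 26.7, 43.0, 61.9, 80.8, 80.8, 99.7, 105.4.
The total first reaches 96 DD on day 8.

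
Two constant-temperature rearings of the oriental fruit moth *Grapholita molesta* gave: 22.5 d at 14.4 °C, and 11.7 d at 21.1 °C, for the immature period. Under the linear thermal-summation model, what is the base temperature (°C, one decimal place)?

7.1 °C

Linear rate model ⇒ the product D·(T − T_b) is constant across temperatures.
22.5·(14.4 − T_b) = 11.7·(21.1 − T_b)
T_b = (22.5·14.4 − 11.7·21.1) / (22.5 − 11.7) = 77.13 / 10.8 = 7.142 °C ≈ 7.1 °C.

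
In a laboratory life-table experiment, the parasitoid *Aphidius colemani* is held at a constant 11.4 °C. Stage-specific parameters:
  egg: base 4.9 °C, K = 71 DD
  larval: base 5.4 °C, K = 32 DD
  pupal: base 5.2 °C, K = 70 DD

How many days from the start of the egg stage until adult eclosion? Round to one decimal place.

egg: 71 / (11.4 − 4.9) = 71 / 6.5 = 10.923 d.
larval: 32 / (11.4 − 5.4) = 32 / 6.0 = 5.333 d.
pupal: 70 / (11.4 − 5.2) = 70 / 6.2 = 11.290 d.
Sum = 27.547 ≈ 27.5 days.

27.5 days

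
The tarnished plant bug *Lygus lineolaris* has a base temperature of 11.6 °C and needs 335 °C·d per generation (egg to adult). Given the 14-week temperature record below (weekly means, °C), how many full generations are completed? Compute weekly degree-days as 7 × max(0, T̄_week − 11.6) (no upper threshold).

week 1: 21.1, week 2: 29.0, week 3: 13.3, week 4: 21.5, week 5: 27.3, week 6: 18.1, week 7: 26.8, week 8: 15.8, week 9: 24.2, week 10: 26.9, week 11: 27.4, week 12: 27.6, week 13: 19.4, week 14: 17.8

Weekly DD (7 × max(0, T̄ − 11.6)): 66.5, 121.8, 11.9, 69.3, 109.9, 45.5, 106.4, 29.4, 88.2, 107.1, 110.6, 112.0, 54.6, 43.4.
Season total = 1076.6 DD.
Complete generations = ⌊1076.6 / 335⌋ = 3.

3 generations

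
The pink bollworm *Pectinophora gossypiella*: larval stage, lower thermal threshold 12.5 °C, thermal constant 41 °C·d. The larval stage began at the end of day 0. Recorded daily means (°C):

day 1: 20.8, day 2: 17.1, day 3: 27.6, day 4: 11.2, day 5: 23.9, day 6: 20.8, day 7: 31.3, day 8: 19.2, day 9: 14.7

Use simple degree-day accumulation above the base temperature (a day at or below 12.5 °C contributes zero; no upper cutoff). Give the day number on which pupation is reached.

Daily DD above 12.5 °C: 8.3, 4.6, 15.1, 0.0, 11.4, 8.3, 18.8, 6.7, 2.2.
Cumulative: 8.3, 12.9, 28.0, 28.0, 39.4, 47.7, 66.5, 73.2, 75.4.
The total first reaches 41 DD on day 6.

day 6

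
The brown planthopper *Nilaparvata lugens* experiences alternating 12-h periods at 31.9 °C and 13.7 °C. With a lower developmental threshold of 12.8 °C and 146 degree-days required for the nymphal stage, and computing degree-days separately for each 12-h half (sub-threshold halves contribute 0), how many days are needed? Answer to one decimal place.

Day half: max(0, 31.9 − 12.8) × 0.5 = 19.1 × 0.5 = 9.55 DD.
Night half: max(0, 13.7 − 12.8) × 0.5 = 0.9 × 0.5 = 0.45 DD.
Per 24 h: 10.00 DD/day.
Duration = 146 / 10.00 = 14.600 ≈ 14.6 days.

14.6 days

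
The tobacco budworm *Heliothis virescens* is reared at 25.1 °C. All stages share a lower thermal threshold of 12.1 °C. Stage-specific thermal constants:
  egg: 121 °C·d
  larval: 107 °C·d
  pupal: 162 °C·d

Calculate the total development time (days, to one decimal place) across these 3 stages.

Daily accumulation at 25.1 °C = 25.1 − 12.1 = 13.0 DD/day.
Total K = 121 + 107 + 162 = 390 DD.
Total duration = 390 / 13.0 = 30.000 ≈ 30.0 days.

30.0 days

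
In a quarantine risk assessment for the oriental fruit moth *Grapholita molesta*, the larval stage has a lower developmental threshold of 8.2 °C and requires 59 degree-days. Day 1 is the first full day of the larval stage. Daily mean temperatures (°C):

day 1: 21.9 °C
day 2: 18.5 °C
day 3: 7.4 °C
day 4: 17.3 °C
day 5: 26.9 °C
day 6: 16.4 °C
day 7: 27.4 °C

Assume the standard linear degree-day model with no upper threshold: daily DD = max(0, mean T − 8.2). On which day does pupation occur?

day 6

Daily DD above 8.2 °C: 13.7, 10.3, 0.0, 9.1, 18.7, 8.2, 19.2.
Cumulative: 13.7, 24.0, 24.0, 33.1, 51.8, 60.0, 79.2.
The total first reaches 59 DD on day 6.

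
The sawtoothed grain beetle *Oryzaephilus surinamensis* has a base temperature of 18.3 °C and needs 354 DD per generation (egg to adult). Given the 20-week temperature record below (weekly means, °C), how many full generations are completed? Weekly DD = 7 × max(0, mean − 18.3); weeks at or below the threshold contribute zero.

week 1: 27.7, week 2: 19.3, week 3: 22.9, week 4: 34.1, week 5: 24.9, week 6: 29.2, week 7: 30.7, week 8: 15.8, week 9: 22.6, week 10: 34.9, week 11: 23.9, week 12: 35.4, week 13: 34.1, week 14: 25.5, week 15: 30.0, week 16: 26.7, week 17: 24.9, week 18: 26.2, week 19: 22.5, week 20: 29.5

3 generations

Weekly DD (7 × max(0, T̄ − 18.3)): 65.8, 7.0, 32.2, 110.6, 46.2, 76.3, 86.8, 0.0, 30.1, 116.2, 39.2, 119.7, 110.6, 50.4, 81.9, 58.8, 46.2, 55.3, 29.4, 78.4.
Season total = 1241.1 DD.
Complete generations = ⌊1241.1 / 354⌋ = 3.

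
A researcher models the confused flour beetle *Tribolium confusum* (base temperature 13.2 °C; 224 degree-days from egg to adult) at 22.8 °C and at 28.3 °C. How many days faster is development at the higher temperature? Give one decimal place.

At 22.8 °C: 224 / (22.8 − 13.2) = 224 / 9.6 = 23.333 d.
At 28.3 °C: 224 / (28.3 − 13.2) = 224 / 15.1 = 14.834 d.
Difference = |23.333 − 14.834| = 8.499 ≈ 8.5 days.

8.5 days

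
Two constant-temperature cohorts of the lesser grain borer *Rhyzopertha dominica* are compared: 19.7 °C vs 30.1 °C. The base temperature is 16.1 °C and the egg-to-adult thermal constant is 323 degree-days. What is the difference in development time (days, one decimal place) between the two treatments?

66.7 days

At 19.7 °C: 323 / (19.7 − 16.1) = 323 / 3.6 = 89.722 d.
At 30.1 °C: 323 / (30.1 − 16.1) = 323 / 14.0 = 23.071 d.
Difference = |89.722 − 23.071| = 66.651 ≈ 66.7 days.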